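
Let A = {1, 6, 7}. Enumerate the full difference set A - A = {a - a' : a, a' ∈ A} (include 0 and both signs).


A - A = {a - a' : a, a' ∈ A}.
Compute a - a' for each ordered pair (a, a'):
a = 1: 1-1=0, 1-6=-5, 1-7=-6
a = 6: 6-1=5, 6-6=0, 6-7=-1
a = 7: 7-1=6, 7-6=1, 7-7=0
Collecting distinct values (and noting 0 appears from a-a):
A - A = {-6, -5, -1, 0, 1, 5, 6}
|A - A| = 7

A - A = {-6, -5, -1, 0, 1, 5, 6}


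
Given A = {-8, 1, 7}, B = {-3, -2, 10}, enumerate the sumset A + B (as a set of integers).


A + B = {a + b : a ∈ A, b ∈ B}.
Enumerate all |A|·|B| = 3·3 = 9 pairs (a, b) and collect distinct sums.
a = -8: -8+-3=-11, -8+-2=-10, -8+10=2
a = 1: 1+-3=-2, 1+-2=-1, 1+10=11
a = 7: 7+-3=4, 7+-2=5, 7+10=17
Collecting distinct sums: A + B = {-11, -10, -2, -1, 2, 4, 5, 11, 17}
|A + B| = 9

A + B = {-11, -10, -2, -1, 2, 4, 5, 11, 17}


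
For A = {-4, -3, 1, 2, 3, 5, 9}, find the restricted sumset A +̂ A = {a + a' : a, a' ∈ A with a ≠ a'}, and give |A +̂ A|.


Restricted sumset: A +̂ A = {a + a' : a ∈ A, a' ∈ A, a ≠ a'}.
Equivalently, take A + A and drop any sum 2a that is achievable ONLY as a + a for a ∈ A (i.e. sums representable only with equal summands).
Enumerate pairs (a, a') with a < a' (symmetric, so each unordered pair gives one sum; this covers all a ≠ a'):
  -4 + -3 = -7
  -4 + 1 = -3
  -4 + 2 = -2
  -4 + 3 = -1
  -4 + 5 = 1
  -4 + 9 = 5
  -3 + 1 = -2
  -3 + 2 = -1
  -3 + 3 = 0
  -3 + 5 = 2
  -3 + 9 = 6
  1 + 2 = 3
  1 + 3 = 4
  1 + 5 = 6
  1 + 9 = 10
  2 + 3 = 5
  2 + 5 = 7
  2 + 9 = 11
  3 + 5 = 8
  3 + 9 = 12
  5 + 9 = 14
Collected distinct sums: {-7, -3, -2, -1, 0, 1, 2, 3, 4, 5, 6, 7, 8, 10, 11, 12, 14}
|A +̂ A| = 17
(Reference bound: |A +̂ A| ≥ 2|A| - 3 for |A| ≥ 2, with |A| = 7 giving ≥ 11.)

|A +̂ A| = 17


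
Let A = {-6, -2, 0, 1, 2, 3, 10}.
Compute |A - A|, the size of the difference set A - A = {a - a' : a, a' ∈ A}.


A - A = {a - a' : a, a' ∈ A}; |A| = 7.
Bounds: 2|A|-1 ≤ |A - A| ≤ |A|² - |A| + 1, i.e. 13 ≤ |A - A| ≤ 43.
Note: 0 ∈ A - A always (from a - a). The set is symmetric: if d ∈ A - A then -d ∈ A - A.
Enumerate nonzero differences d = a - a' with a > a' (then include -d):
Positive differences: {1, 2, 3, 4, 5, 6, 7, 8, 9, 10, 12, 16}
Full difference set: {0} ∪ (positive diffs) ∪ (negative diffs).
|A - A| = 1 + 2·12 = 25 (matches direct enumeration: 25).

|A - A| = 25


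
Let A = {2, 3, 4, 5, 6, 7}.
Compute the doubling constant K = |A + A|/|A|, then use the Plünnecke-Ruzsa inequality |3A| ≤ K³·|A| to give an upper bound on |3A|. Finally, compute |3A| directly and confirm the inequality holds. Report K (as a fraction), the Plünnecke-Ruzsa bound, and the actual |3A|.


|A| = 6.
Step 1: Compute A + A by enumerating all 36 pairs.
A + A = {4, 5, 6, 7, 8, 9, 10, 11, 12, 13, 14}, so |A + A| = 11.
Step 2: Doubling constant K = |A + A|/|A| = 11/6 = 11/6 ≈ 1.8333.
Step 3: Plünnecke-Ruzsa gives |3A| ≤ K³·|A| = (1.8333)³ · 6 ≈ 36.9722.
Step 4: Compute 3A = A + A + A directly by enumerating all triples (a,b,c) ∈ A³; |3A| = 16.
Step 5: Check 16 ≤ 36.9722? Yes ✓.

K = 11/6, Plünnecke-Ruzsa bound K³|A| ≈ 36.9722, |3A| = 16, inequality holds.


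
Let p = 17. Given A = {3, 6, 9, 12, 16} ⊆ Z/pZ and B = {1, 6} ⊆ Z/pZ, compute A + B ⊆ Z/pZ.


Work in Z/17Z: reduce every sum a + b modulo 17.
Enumerate all 10 pairs:
a = 3: 3+1=4, 3+6=9
a = 6: 6+1=7, 6+6=12
a = 9: 9+1=10, 9+6=15
a = 12: 12+1=13, 12+6=1
a = 16: 16+1=0, 16+6=5
Distinct residues collected: {0, 1, 4, 5, 7, 9, 10, 12, 13, 15}
|A + B| = 10 (out of 17 total residues).

A + B = {0, 1, 4, 5, 7, 9, 10, 12, 13, 15}


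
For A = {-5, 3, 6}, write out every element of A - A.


A - A = {a - a' : a, a' ∈ A}.
Compute a - a' for each ordered pair (a, a'):
a = -5: -5--5=0, -5-3=-8, -5-6=-11
a = 3: 3--5=8, 3-3=0, 3-6=-3
a = 6: 6--5=11, 6-3=3, 6-6=0
Collecting distinct values (and noting 0 appears from a-a):
A - A = {-11, -8, -3, 0, 3, 8, 11}
|A - A| = 7

A - A = {-11, -8, -3, 0, 3, 8, 11}


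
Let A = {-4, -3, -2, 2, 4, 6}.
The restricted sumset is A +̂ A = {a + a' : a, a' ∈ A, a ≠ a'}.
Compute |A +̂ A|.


Restricted sumset: A +̂ A = {a + a' : a ∈ A, a' ∈ A, a ≠ a'}.
Equivalently, take A + A and drop any sum 2a that is achievable ONLY as a + a for a ∈ A (i.e. sums representable only with equal summands).
Enumerate pairs (a, a') with a < a' (symmetric, so each unordered pair gives one sum; this covers all a ≠ a'):
  -4 + -3 = -7
  -4 + -2 = -6
  -4 + 2 = -2
  -4 + 4 = 0
  -4 + 6 = 2
  -3 + -2 = -5
  -3 + 2 = -1
  -3 + 4 = 1
  -3 + 6 = 3
  -2 + 2 = 0
  -2 + 4 = 2
  -2 + 6 = 4
  2 + 4 = 6
  2 + 6 = 8
  4 + 6 = 10
Collected distinct sums: {-7, -6, -5, -2, -1, 0, 1, 2, 3, 4, 6, 8, 10}
|A +̂ A| = 13
(Reference bound: |A +̂ A| ≥ 2|A| - 3 for |A| ≥ 2, with |A| = 6 giving ≥ 9.)

|A +̂ A| = 13


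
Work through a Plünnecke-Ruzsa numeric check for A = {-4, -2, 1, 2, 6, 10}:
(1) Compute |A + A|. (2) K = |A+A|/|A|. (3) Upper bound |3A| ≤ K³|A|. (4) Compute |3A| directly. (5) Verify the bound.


|A| = 6.
Step 1: Compute A + A by enumerating all 36 pairs.
A + A = {-8, -6, -4, -3, -2, -1, 0, 2, 3, 4, 6, 7, 8, 11, 12, 16, 20}, so |A + A| = 17.
Step 2: Doubling constant K = |A + A|/|A| = 17/6 = 17/6 ≈ 2.8333.
Step 3: Plünnecke-Ruzsa gives |3A| ≤ K³·|A| = (2.8333)³ · 6 ≈ 136.4722.
Step 4: Compute 3A = A + A + A directly by enumerating all triples (a,b,c) ∈ A³; |3A| = 31.
Step 5: Check 31 ≤ 136.4722? Yes ✓.

K = 17/6, Plünnecke-Ruzsa bound K³|A| ≈ 136.4722, |3A| = 31, inequality holds.


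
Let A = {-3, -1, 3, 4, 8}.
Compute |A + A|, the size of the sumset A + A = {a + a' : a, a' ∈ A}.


A + A = {a + a' : a, a' ∈ A}; |A| = 5.
General bounds: 2|A| - 1 ≤ |A + A| ≤ |A|(|A|+1)/2, i.e. 9 ≤ |A + A| ≤ 15.
Lower bound 2|A|-1 is attained iff A is an arithmetic progression.
Enumerate sums a + a' for a ≤ a' (symmetric, so this suffices):
a = -3: -3+-3=-6, -3+-1=-4, -3+3=0, -3+4=1, -3+8=5
a = -1: -1+-1=-2, -1+3=2, -1+4=3, -1+8=7
a = 3: 3+3=6, 3+4=7, 3+8=11
a = 4: 4+4=8, 4+8=12
a = 8: 8+8=16
Distinct sums: {-6, -4, -2, 0, 1, 2, 3, 5, 6, 7, 8, 11, 12, 16}
|A + A| = 14

|A + A| = 14


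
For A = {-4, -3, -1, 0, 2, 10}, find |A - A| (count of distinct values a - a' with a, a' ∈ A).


A - A = {a - a' : a, a' ∈ A}; |A| = 6.
Bounds: 2|A|-1 ≤ |A - A| ≤ |A|² - |A| + 1, i.e. 11 ≤ |A - A| ≤ 31.
Note: 0 ∈ A - A always (from a - a). The set is symmetric: if d ∈ A - A then -d ∈ A - A.
Enumerate nonzero differences d = a - a' with a > a' (then include -d):
Positive differences: {1, 2, 3, 4, 5, 6, 8, 10, 11, 13, 14}
Full difference set: {0} ∪ (positive diffs) ∪ (negative diffs).
|A - A| = 1 + 2·11 = 23 (matches direct enumeration: 23).

|A - A| = 23


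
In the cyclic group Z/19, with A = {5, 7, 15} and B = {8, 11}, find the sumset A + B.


Work in Z/19Z: reduce every sum a + b modulo 19.
Enumerate all 6 pairs:
a = 5: 5+8=13, 5+11=16
a = 7: 7+8=15, 7+11=18
a = 15: 15+8=4, 15+11=7
Distinct residues collected: {4, 7, 13, 15, 16, 18}
|A + B| = 6 (out of 19 total residues).

A + B = {4, 7, 13, 15, 16, 18}


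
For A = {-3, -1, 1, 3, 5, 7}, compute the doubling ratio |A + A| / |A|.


|A| = 6.
Compute A + A by enumerating all 36 pairs.
A + A = {-6, -4, -2, 0, 2, 4, 6, 8, 10, 12, 14}, so |A + A| = 11.
K = |A + A| / |A| = 11/6 (already in lowest terms) ≈ 1.8333.
Reference: AP of size 6 gives K = 11/6 ≈ 1.8333; a fully generic set of size 6 gives K ≈ 3.5000.

|A| = 6, |A + A| = 11, K = 11/6.


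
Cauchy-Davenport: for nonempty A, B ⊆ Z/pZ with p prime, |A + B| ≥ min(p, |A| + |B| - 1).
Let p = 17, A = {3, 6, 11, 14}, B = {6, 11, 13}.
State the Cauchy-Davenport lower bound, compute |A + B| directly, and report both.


Cauchy-Davenport: |A + B| ≥ min(p, |A| + |B| - 1) for A, B nonempty in Z/pZ.
|A| = 4, |B| = 3, p = 17.
CD lower bound = min(17, 4 + 3 - 1) = min(17, 6) = 6.
Compute A + B mod 17 directly:
a = 3: 3+6=9, 3+11=14, 3+13=16
a = 6: 6+6=12, 6+11=0, 6+13=2
a = 11: 11+6=0, 11+11=5, 11+13=7
a = 14: 14+6=3, 14+11=8, 14+13=10
A + B = {0, 2, 3, 5, 7, 8, 9, 10, 12, 14, 16}, so |A + B| = 11.
Verify: 11 ≥ 6? Yes ✓.

CD lower bound = 6, actual |A + B| = 11.


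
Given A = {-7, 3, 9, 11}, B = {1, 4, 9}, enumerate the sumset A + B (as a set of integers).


A + B = {a + b : a ∈ A, b ∈ B}.
Enumerate all |A|·|B| = 4·3 = 12 pairs (a, b) and collect distinct sums.
a = -7: -7+1=-6, -7+4=-3, -7+9=2
a = 3: 3+1=4, 3+4=7, 3+9=12
a = 9: 9+1=10, 9+4=13, 9+9=18
a = 11: 11+1=12, 11+4=15, 11+9=20
Collecting distinct sums: A + B = {-6, -3, 2, 4, 7, 10, 12, 13, 15, 18, 20}
|A + B| = 11

A + B = {-6, -3, 2, 4, 7, 10, 12, 13, 15, 18, 20}


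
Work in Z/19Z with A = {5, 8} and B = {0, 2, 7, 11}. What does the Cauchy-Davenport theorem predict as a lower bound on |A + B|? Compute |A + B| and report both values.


Cauchy-Davenport: |A + B| ≥ min(p, |A| + |B| - 1) for A, B nonempty in Z/pZ.
|A| = 2, |B| = 4, p = 19.
CD lower bound = min(19, 2 + 4 - 1) = min(19, 5) = 5.
Compute A + B mod 19 directly:
a = 5: 5+0=5, 5+2=7, 5+7=12, 5+11=16
a = 8: 8+0=8, 8+2=10, 8+7=15, 8+11=0
A + B = {0, 5, 7, 8, 10, 12, 15, 16}, so |A + B| = 8.
Verify: 8 ≥ 5? Yes ✓.

CD lower bound = 5, actual |A + B| = 8.


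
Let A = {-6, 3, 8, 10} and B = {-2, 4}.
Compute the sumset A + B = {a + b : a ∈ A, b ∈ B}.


A + B = {a + b : a ∈ A, b ∈ B}.
Enumerate all |A|·|B| = 4·2 = 8 pairs (a, b) and collect distinct sums.
a = -6: -6+-2=-8, -6+4=-2
a = 3: 3+-2=1, 3+4=7
a = 8: 8+-2=6, 8+4=12
a = 10: 10+-2=8, 10+4=14
Collecting distinct sums: A + B = {-8, -2, 1, 6, 7, 8, 12, 14}
|A + B| = 8

A + B = {-8, -2, 1, 6, 7, 8, 12, 14}


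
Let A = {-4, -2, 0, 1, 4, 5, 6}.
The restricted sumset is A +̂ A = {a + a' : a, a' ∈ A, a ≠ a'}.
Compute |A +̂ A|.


Restricted sumset: A +̂ A = {a + a' : a ∈ A, a' ∈ A, a ≠ a'}.
Equivalently, take A + A and drop any sum 2a that is achievable ONLY as a + a for a ∈ A (i.e. sums representable only with equal summands).
Enumerate pairs (a, a') with a < a' (symmetric, so each unordered pair gives one sum; this covers all a ≠ a'):
  -4 + -2 = -6
  -4 + 0 = -4
  -4 + 1 = -3
  -4 + 4 = 0
  -4 + 5 = 1
  -4 + 6 = 2
  -2 + 0 = -2
  -2 + 1 = -1
  -2 + 4 = 2
  -2 + 5 = 3
  -2 + 6 = 4
  0 + 1 = 1
  0 + 4 = 4
  0 + 5 = 5
  0 + 6 = 6
  1 + 4 = 5
  1 + 5 = 6
  1 + 6 = 7
  4 + 5 = 9
  4 + 6 = 10
  5 + 6 = 11
Collected distinct sums: {-6, -4, -3, -2, -1, 0, 1, 2, 3, 4, 5, 6, 7, 9, 10, 11}
|A +̂ A| = 16
(Reference bound: |A +̂ A| ≥ 2|A| - 3 for |A| ≥ 2, with |A| = 7 giving ≥ 11.)

|A +̂ A| = 16


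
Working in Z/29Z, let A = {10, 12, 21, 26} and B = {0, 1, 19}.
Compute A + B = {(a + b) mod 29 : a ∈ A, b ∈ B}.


Work in Z/29Z: reduce every sum a + b modulo 29.
Enumerate all 12 pairs:
a = 10: 10+0=10, 10+1=11, 10+19=0
a = 12: 12+0=12, 12+1=13, 12+19=2
a = 21: 21+0=21, 21+1=22, 21+19=11
a = 26: 26+0=26, 26+1=27, 26+19=16
Distinct residues collected: {0, 2, 10, 11, 12, 13, 16, 21, 22, 26, 27}
|A + B| = 11 (out of 29 total residues).

A + B = {0, 2, 10, 11, 12, 13, 16, 21, 22, 26, 27}


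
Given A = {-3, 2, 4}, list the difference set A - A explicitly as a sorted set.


A - A = {a - a' : a, a' ∈ A}.
Compute a - a' for each ordered pair (a, a'):
a = -3: -3--3=0, -3-2=-5, -3-4=-7
a = 2: 2--3=5, 2-2=0, 2-4=-2
a = 4: 4--3=7, 4-2=2, 4-4=0
Collecting distinct values (and noting 0 appears from a-a):
A - A = {-7, -5, -2, 0, 2, 5, 7}
|A - A| = 7

A - A = {-7, -5, -2, 0, 2, 5, 7}


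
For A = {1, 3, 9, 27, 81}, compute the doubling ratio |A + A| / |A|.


|A| = 5.
Compute A + A by enumerating all 25 pairs.
A + A = {2, 4, 6, 10, 12, 18, 28, 30, 36, 54, 82, 84, 90, 108, 162}, so |A + A| = 15.
K = |A + A| / |A| = 15/5 = 3/1 ≈ 3.0000.
Reference: AP of size 5 gives K = 9/5 ≈ 1.8000; a fully generic set of size 5 gives K ≈ 3.0000.

|A| = 5, |A + A| = 15, K = 15/5 = 3/1.


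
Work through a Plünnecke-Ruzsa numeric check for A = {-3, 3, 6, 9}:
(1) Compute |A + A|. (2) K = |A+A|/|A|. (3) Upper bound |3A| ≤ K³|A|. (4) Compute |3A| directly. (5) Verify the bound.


|A| = 4.
Step 1: Compute A + A by enumerating all 16 pairs.
A + A = {-6, 0, 3, 6, 9, 12, 15, 18}, so |A + A| = 8.
Step 2: Doubling constant K = |A + A|/|A| = 8/4 = 8/4 ≈ 2.0000.
Step 3: Plünnecke-Ruzsa gives |3A| ≤ K³·|A| = (2.0000)³ · 4 ≈ 32.0000.
Step 4: Compute 3A = A + A + A directly by enumerating all triples (a,b,c) ∈ A³; |3A| = 12.
Step 5: Check 12 ≤ 32.0000? Yes ✓.

K = 8/4, Plünnecke-Ruzsa bound K³|A| ≈ 32.0000, |3A| = 12, inequality holds.


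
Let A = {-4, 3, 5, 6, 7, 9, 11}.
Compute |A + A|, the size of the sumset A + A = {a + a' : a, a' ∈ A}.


A + A = {a + a' : a, a' ∈ A}; |A| = 7.
General bounds: 2|A| - 1 ≤ |A + A| ≤ |A|(|A|+1)/2, i.e. 13 ≤ |A + A| ≤ 28.
Lower bound 2|A|-1 is attained iff A is an arithmetic progression.
Enumerate sums a + a' for a ≤ a' (symmetric, so this suffices):
a = -4: -4+-4=-8, -4+3=-1, -4+5=1, -4+6=2, -4+7=3, -4+9=5, -4+11=7
a = 3: 3+3=6, 3+5=8, 3+6=9, 3+7=10, 3+9=12, 3+11=14
a = 5: 5+5=10, 5+6=11, 5+7=12, 5+9=14, 5+11=16
a = 6: 6+6=12, 6+7=13, 6+9=15, 6+11=17
a = 7: 7+7=14, 7+9=16, 7+11=18
a = 9: 9+9=18, 9+11=20
a = 11: 11+11=22
Distinct sums: {-8, -1, 1, 2, 3, 5, 6, 7, 8, 9, 10, 11, 12, 13, 14, 15, 16, 17, 18, 20, 22}
|A + A| = 21

|A + A| = 21


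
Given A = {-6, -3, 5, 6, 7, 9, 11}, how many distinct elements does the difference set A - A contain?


A - A = {a - a' : a, a' ∈ A}; |A| = 7.
Bounds: 2|A|-1 ≤ |A - A| ≤ |A|² - |A| + 1, i.e. 13 ≤ |A - A| ≤ 43.
Note: 0 ∈ A - A always (from a - a). The set is symmetric: if d ∈ A - A then -d ∈ A - A.
Enumerate nonzero differences d = a - a' with a > a' (then include -d):
Positive differences: {1, 2, 3, 4, 5, 6, 8, 9, 10, 11, 12, 13, 14, 15, 17}
Full difference set: {0} ∪ (positive diffs) ∪ (negative diffs).
|A - A| = 1 + 2·15 = 31 (matches direct enumeration: 31).

|A - A| = 31


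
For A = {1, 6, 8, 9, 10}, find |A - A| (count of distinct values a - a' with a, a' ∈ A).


A - A = {a - a' : a, a' ∈ A}; |A| = 5.
Bounds: 2|A|-1 ≤ |A - A| ≤ |A|² - |A| + 1, i.e. 9 ≤ |A - A| ≤ 21.
Note: 0 ∈ A - A always (from a - a). The set is symmetric: if d ∈ A - A then -d ∈ A - A.
Enumerate nonzero differences d = a - a' with a > a' (then include -d):
Positive differences: {1, 2, 3, 4, 5, 7, 8, 9}
Full difference set: {0} ∪ (positive diffs) ∪ (negative diffs).
|A - A| = 1 + 2·8 = 17 (matches direct enumeration: 17).

|A - A| = 17


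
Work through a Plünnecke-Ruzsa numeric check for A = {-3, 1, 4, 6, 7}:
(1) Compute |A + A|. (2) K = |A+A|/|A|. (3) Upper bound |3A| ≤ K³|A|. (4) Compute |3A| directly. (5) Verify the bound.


|A| = 5.
Step 1: Compute A + A by enumerating all 25 pairs.
A + A = {-6, -2, 1, 2, 3, 4, 5, 7, 8, 10, 11, 12, 13, 14}, so |A + A| = 14.
Step 2: Doubling constant K = |A + A|/|A| = 14/5 = 14/5 ≈ 2.8000.
Step 3: Plünnecke-Ruzsa gives |3A| ≤ K³·|A| = (2.8000)³ · 5 ≈ 109.7600.
Step 4: Compute 3A = A + A + A directly by enumerating all triples (a,b,c) ∈ A³; |3A| = 26.
Step 5: Check 26 ≤ 109.7600? Yes ✓.

K = 14/5, Plünnecke-Ruzsa bound K³|A| ≈ 109.7600, |3A| = 26, inequality holds.


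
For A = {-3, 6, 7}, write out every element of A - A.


A - A = {a - a' : a, a' ∈ A}.
Compute a - a' for each ordered pair (a, a'):
a = -3: -3--3=0, -3-6=-9, -3-7=-10
a = 6: 6--3=9, 6-6=0, 6-7=-1
a = 7: 7--3=10, 7-6=1, 7-7=0
Collecting distinct values (and noting 0 appears from a-a):
A - A = {-10, -9, -1, 0, 1, 9, 10}
|A - A| = 7

A - A = {-10, -9, -1, 0, 1, 9, 10}


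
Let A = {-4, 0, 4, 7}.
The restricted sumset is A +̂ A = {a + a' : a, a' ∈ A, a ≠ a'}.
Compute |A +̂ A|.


Restricted sumset: A +̂ A = {a + a' : a ∈ A, a' ∈ A, a ≠ a'}.
Equivalently, take A + A and drop any sum 2a that is achievable ONLY as a + a for a ∈ A (i.e. sums representable only with equal summands).
Enumerate pairs (a, a') with a < a' (symmetric, so each unordered pair gives one sum; this covers all a ≠ a'):
  -4 + 0 = -4
  -4 + 4 = 0
  -4 + 7 = 3
  0 + 4 = 4
  0 + 7 = 7
  4 + 7 = 11
Collected distinct sums: {-4, 0, 3, 4, 7, 11}
|A +̂ A| = 6
(Reference bound: |A +̂ A| ≥ 2|A| - 3 for |A| ≥ 2, with |A| = 4 giving ≥ 5.)

|A +̂ A| = 6


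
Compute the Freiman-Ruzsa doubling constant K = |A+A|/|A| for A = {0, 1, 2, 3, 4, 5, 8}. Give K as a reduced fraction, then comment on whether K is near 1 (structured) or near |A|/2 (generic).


|A| = 7.
Compute A + A by enumerating all 49 pairs.
A + A = {0, 1, 2, 3, 4, 5, 6, 7, 8, 9, 10, 11, 12, 13, 16}, so |A + A| = 15.
K = |A + A| / |A| = 15/7 (already in lowest terms) ≈ 2.1429.
Reference: AP of size 7 gives K = 13/7 ≈ 1.8571; a fully generic set of size 7 gives K ≈ 4.0000.

|A| = 7, |A + A| = 15, K = 15/7.


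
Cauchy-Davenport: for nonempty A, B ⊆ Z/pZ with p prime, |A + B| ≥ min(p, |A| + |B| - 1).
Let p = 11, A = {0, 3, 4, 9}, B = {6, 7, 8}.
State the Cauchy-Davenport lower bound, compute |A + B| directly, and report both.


Cauchy-Davenport: |A + B| ≥ min(p, |A| + |B| - 1) for A, B nonempty in Z/pZ.
|A| = 4, |B| = 3, p = 11.
CD lower bound = min(11, 4 + 3 - 1) = min(11, 6) = 6.
Compute A + B mod 11 directly:
a = 0: 0+6=6, 0+7=7, 0+8=8
a = 3: 3+6=9, 3+7=10, 3+8=0
a = 4: 4+6=10, 4+7=0, 4+8=1
a = 9: 9+6=4, 9+7=5, 9+8=6
A + B = {0, 1, 4, 5, 6, 7, 8, 9, 10}, so |A + B| = 9.
Verify: 9 ≥ 6? Yes ✓.

CD lower bound = 6, actual |A + B| = 9.


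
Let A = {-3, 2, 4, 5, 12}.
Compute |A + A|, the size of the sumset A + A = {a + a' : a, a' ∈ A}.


A + A = {a + a' : a, a' ∈ A}; |A| = 5.
General bounds: 2|A| - 1 ≤ |A + A| ≤ |A|(|A|+1)/2, i.e. 9 ≤ |A + A| ≤ 15.
Lower bound 2|A|-1 is attained iff A is an arithmetic progression.
Enumerate sums a + a' for a ≤ a' (symmetric, so this suffices):
a = -3: -3+-3=-6, -3+2=-1, -3+4=1, -3+5=2, -3+12=9
a = 2: 2+2=4, 2+4=6, 2+5=7, 2+12=14
a = 4: 4+4=8, 4+5=9, 4+12=16
a = 5: 5+5=10, 5+12=17
a = 12: 12+12=24
Distinct sums: {-6, -1, 1, 2, 4, 6, 7, 8, 9, 10, 14, 16, 17, 24}
|A + A| = 14

|A + A| = 14


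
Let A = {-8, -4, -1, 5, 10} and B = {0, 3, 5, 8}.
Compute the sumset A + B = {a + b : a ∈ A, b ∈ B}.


A + B = {a + b : a ∈ A, b ∈ B}.
Enumerate all |A|·|B| = 5·4 = 20 pairs (a, b) and collect distinct sums.
a = -8: -8+0=-8, -8+3=-5, -8+5=-3, -8+8=0
a = -4: -4+0=-4, -4+3=-1, -4+5=1, -4+8=4
a = -1: -1+0=-1, -1+3=2, -1+5=4, -1+8=7
a = 5: 5+0=5, 5+3=8, 5+5=10, 5+8=13
a = 10: 10+0=10, 10+3=13, 10+5=15, 10+8=18
Collecting distinct sums: A + B = {-8, -5, -4, -3, -1, 0, 1, 2, 4, 5, 7, 8, 10, 13, 15, 18}
|A + B| = 16

A + B = {-8, -5, -4, -3, -1, 0, 1, 2, 4, 5, 7, 8, 10, 13, 15, 18}


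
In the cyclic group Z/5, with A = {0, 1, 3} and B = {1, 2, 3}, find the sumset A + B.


Work in Z/5Z: reduce every sum a + b modulo 5.
Enumerate all 9 pairs:
a = 0: 0+1=1, 0+2=2, 0+3=3
a = 1: 1+1=2, 1+2=3, 1+3=4
a = 3: 3+1=4, 3+2=0, 3+3=1
Distinct residues collected: {0, 1, 2, 3, 4}
|A + B| = 5 (out of 5 total residues).

A + B = {0, 1, 2, 3, 4}


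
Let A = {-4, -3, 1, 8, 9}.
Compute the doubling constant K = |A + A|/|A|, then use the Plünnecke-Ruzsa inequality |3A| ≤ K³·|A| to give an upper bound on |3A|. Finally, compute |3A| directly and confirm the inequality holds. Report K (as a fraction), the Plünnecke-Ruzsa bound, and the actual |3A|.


|A| = 5.
Step 1: Compute A + A by enumerating all 25 pairs.
A + A = {-8, -7, -6, -3, -2, 2, 4, 5, 6, 9, 10, 16, 17, 18}, so |A + A| = 14.
Step 2: Doubling constant K = |A + A|/|A| = 14/5 = 14/5 ≈ 2.8000.
Step 3: Plünnecke-Ruzsa gives |3A| ≤ K³·|A| = (2.8000)³ · 5 ≈ 109.7600.
Step 4: Compute 3A = A + A + A directly by enumerating all triples (a,b,c) ∈ A³; |3A| = 29.
Step 5: Check 29 ≤ 109.7600? Yes ✓.

K = 14/5, Plünnecke-Ruzsa bound K³|A| ≈ 109.7600, |3A| = 29, inequality holds.


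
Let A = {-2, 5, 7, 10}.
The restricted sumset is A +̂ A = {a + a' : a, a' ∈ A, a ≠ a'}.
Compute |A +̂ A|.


Restricted sumset: A +̂ A = {a + a' : a ∈ A, a' ∈ A, a ≠ a'}.
Equivalently, take A + A and drop any sum 2a that is achievable ONLY as a + a for a ∈ A (i.e. sums representable only with equal summands).
Enumerate pairs (a, a') with a < a' (symmetric, so each unordered pair gives one sum; this covers all a ≠ a'):
  -2 + 5 = 3
  -2 + 7 = 5
  -2 + 10 = 8
  5 + 7 = 12
  5 + 10 = 15
  7 + 10 = 17
Collected distinct sums: {3, 5, 8, 12, 15, 17}
|A +̂ A| = 6
(Reference bound: |A +̂ A| ≥ 2|A| - 3 for |A| ≥ 2, with |A| = 4 giving ≥ 5.)

|A +̂ A| = 6


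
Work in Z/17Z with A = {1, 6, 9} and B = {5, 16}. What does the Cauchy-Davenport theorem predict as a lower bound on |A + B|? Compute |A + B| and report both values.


Cauchy-Davenport: |A + B| ≥ min(p, |A| + |B| - 1) for A, B nonempty in Z/pZ.
|A| = 3, |B| = 2, p = 17.
CD lower bound = min(17, 3 + 2 - 1) = min(17, 4) = 4.
Compute A + B mod 17 directly:
a = 1: 1+5=6, 1+16=0
a = 6: 6+5=11, 6+16=5
a = 9: 9+5=14, 9+16=8
A + B = {0, 5, 6, 8, 11, 14}, so |A + B| = 6.
Verify: 6 ≥ 4? Yes ✓.

CD lower bound = 4, actual |A + B| = 6.


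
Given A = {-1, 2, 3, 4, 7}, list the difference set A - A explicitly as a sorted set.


A - A = {a - a' : a, a' ∈ A}.
Compute a - a' for each ordered pair (a, a'):
a = -1: -1--1=0, -1-2=-3, -1-3=-4, -1-4=-5, -1-7=-8
a = 2: 2--1=3, 2-2=0, 2-3=-1, 2-4=-2, 2-7=-5
a = 3: 3--1=4, 3-2=1, 3-3=0, 3-4=-1, 3-7=-4
a = 4: 4--1=5, 4-2=2, 4-3=1, 4-4=0, 4-7=-3
a = 7: 7--1=8, 7-2=5, 7-3=4, 7-4=3, 7-7=0
Collecting distinct values (and noting 0 appears from a-a):
A - A = {-8, -5, -4, -3, -2, -1, 0, 1, 2, 3, 4, 5, 8}
|A - A| = 13

A - A = {-8, -5, -4, -3, -2, -1, 0, 1, 2, 3, 4, 5, 8}


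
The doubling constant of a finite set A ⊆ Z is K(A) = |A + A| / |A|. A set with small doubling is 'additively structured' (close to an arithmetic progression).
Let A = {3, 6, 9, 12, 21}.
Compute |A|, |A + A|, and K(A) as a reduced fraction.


|A| = 5.
Compute A + A by enumerating all 25 pairs.
A + A = {6, 9, 12, 15, 18, 21, 24, 27, 30, 33, 42}, so |A + A| = 11.
K = |A + A| / |A| = 11/5 (already in lowest terms) ≈ 2.2000.
Reference: AP of size 5 gives K = 9/5 ≈ 1.8000; a fully generic set of size 5 gives K ≈ 3.0000.

|A| = 5, |A + A| = 11, K = 11/5.


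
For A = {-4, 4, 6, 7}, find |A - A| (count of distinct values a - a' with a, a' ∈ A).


A - A = {a - a' : a, a' ∈ A}; |A| = 4.
Bounds: 2|A|-1 ≤ |A - A| ≤ |A|² - |A| + 1, i.e. 7 ≤ |A - A| ≤ 13.
Note: 0 ∈ A - A always (from a - a). The set is symmetric: if d ∈ A - A then -d ∈ A - A.
Enumerate nonzero differences d = a - a' with a > a' (then include -d):
Positive differences: {1, 2, 3, 8, 10, 11}
Full difference set: {0} ∪ (positive diffs) ∪ (negative diffs).
|A - A| = 1 + 2·6 = 13 (matches direct enumeration: 13).

|A - A| = 13


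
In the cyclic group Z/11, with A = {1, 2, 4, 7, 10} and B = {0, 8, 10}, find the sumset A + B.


Work in Z/11Z: reduce every sum a + b modulo 11.
Enumerate all 15 pairs:
a = 1: 1+0=1, 1+8=9, 1+10=0
a = 2: 2+0=2, 2+8=10, 2+10=1
a = 4: 4+0=4, 4+8=1, 4+10=3
a = 7: 7+0=7, 7+8=4, 7+10=6
a = 10: 10+0=10, 10+8=7, 10+10=9
Distinct residues collected: {0, 1, 2, 3, 4, 6, 7, 9, 10}
|A + B| = 9 (out of 11 total residues).

A + B = {0, 1, 2, 3, 4, 6, 7, 9, 10}


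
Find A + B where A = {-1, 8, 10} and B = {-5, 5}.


A + B = {a + b : a ∈ A, b ∈ B}.
Enumerate all |A|·|B| = 3·2 = 6 pairs (a, b) and collect distinct sums.
a = -1: -1+-5=-6, -1+5=4
a = 8: 8+-5=3, 8+5=13
a = 10: 10+-5=5, 10+5=15
Collecting distinct sums: A + B = {-6, 3, 4, 5, 13, 15}
|A + B| = 6

A + B = {-6, 3, 4, 5, 13, 15}


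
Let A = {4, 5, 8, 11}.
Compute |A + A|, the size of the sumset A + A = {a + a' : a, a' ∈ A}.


A + A = {a + a' : a, a' ∈ A}; |A| = 4.
General bounds: 2|A| - 1 ≤ |A + A| ≤ |A|(|A|+1)/2, i.e. 7 ≤ |A + A| ≤ 10.
Lower bound 2|A|-1 is attained iff A is an arithmetic progression.
Enumerate sums a + a' for a ≤ a' (symmetric, so this suffices):
a = 4: 4+4=8, 4+5=9, 4+8=12, 4+11=15
a = 5: 5+5=10, 5+8=13, 5+11=16
a = 8: 8+8=16, 8+11=19
a = 11: 11+11=22
Distinct sums: {8, 9, 10, 12, 13, 15, 16, 19, 22}
|A + A| = 9

|A + A| = 9


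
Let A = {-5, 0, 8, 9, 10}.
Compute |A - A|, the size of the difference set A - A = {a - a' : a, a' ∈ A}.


A - A = {a - a' : a, a' ∈ A}; |A| = 5.
Bounds: 2|A|-1 ≤ |A - A| ≤ |A|² - |A| + 1, i.e. 9 ≤ |A - A| ≤ 21.
Note: 0 ∈ A - A always (from a - a). The set is symmetric: if d ∈ A - A then -d ∈ A - A.
Enumerate nonzero differences d = a - a' with a > a' (then include -d):
Positive differences: {1, 2, 5, 8, 9, 10, 13, 14, 15}
Full difference set: {0} ∪ (positive diffs) ∪ (negative diffs).
|A - A| = 1 + 2·9 = 19 (matches direct enumeration: 19).

|A - A| = 19


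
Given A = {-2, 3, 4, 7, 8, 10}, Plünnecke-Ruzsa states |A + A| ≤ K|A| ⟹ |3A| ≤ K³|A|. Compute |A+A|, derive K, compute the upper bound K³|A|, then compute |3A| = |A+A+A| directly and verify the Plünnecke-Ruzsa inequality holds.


|A| = 6.
Step 1: Compute A + A by enumerating all 36 pairs.
A + A = {-4, 1, 2, 5, 6, 7, 8, 10, 11, 12, 13, 14, 15, 16, 17, 18, 20}, so |A + A| = 17.
Step 2: Doubling constant K = |A + A|/|A| = 17/6 = 17/6 ≈ 2.8333.
Step 3: Plünnecke-Ruzsa gives |3A| ≤ K³·|A| = (2.8333)³ · 6 ≈ 136.4722.
Step 4: Compute 3A = A + A + A directly by enumerating all triples (a,b,c) ∈ A³; |3A| = 29.
Step 5: Check 29 ≤ 136.4722? Yes ✓.

K = 17/6, Plünnecke-Ruzsa bound K³|A| ≈ 136.4722, |3A| = 29, inequality holds.


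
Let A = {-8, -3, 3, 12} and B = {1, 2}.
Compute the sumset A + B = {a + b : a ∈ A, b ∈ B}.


A + B = {a + b : a ∈ A, b ∈ B}.
Enumerate all |A|·|B| = 4·2 = 8 pairs (a, b) and collect distinct sums.
a = -8: -8+1=-7, -8+2=-6
a = -3: -3+1=-2, -3+2=-1
a = 3: 3+1=4, 3+2=5
a = 12: 12+1=13, 12+2=14
Collecting distinct sums: A + B = {-7, -6, -2, -1, 4, 5, 13, 14}
|A + B| = 8

A + B = {-7, -6, -2, -1, 4, 5, 13, 14}


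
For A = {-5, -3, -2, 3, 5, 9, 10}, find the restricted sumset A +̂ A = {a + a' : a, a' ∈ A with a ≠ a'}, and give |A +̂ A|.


Restricted sumset: A +̂ A = {a + a' : a ∈ A, a' ∈ A, a ≠ a'}.
Equivalently, take A + A and drop any sum 2a that is achievable ONLY as a + a for a ∈ A (i.e. sums representable only with equal summands).
Enumerate pairs (a, a') with a < a' (symmetric, so each unordered pair gives one sum; this covers all a ≠ a'):
  -5 + -3 = -8
  -5 + -2 = -7
  -5 + 3 = -2
  -5 + 5 = 0
  -5 + 9 = 4
  -5 + 10 = 5
  -3 + -2 = -5
  -3 + 3 = 0
  -3 + 5 = 2
  -3 + 9 = 6
  -3 + 10 = 7
  -2 + 3 = 1
  -2 + 5 = 3
  -2 + 9 = 7
  -2 + 10 = 8
  3 + 5 = 8
  3 + 9 = 12
  3 + 10 = 13
  5 + 9 = 14
  5 + 10 = 15
  9 + 10 = 19
Collected distinct sums: {-8, -7, -5, -2, 0, 1, 2, 3, 4, 5, 6, 7, 8, 12, 13, 14, 15, 19}
|A +̂ A| = 18
(Reference bound: |A +̂ A| ≥ 2|A| - 3 for |A| ≥ 2, with |A| = 7 giving ≥ 11.)

|A +̂ A| = 18


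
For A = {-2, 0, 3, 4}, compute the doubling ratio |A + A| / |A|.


|A| = 4.
Compute A + A by enumerating all 16 pairs.
A + A = {-4, -2, 0, 1, 2, 3, 4, 6, 7, 8}, so |A + A| = 10.
K = |A + A| / |A| = 10/4 = 5/2 ≈ 2.5000.
Reference: AP of size 4 gives K = 7/4 ≈ 1.7500; a fully generic set of size 4 gives K ≈ 2.5000.

|A| = 4, |A + A| = 10, K = 10/4 = 5/2.


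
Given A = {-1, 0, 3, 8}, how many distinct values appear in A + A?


A + A = {a + a' : a, a' ∈ A}; |A| = 4.
General bounds: 2|A| - 1 ≤ |A + A| ≤ |A|(|A|+1)/2, i.e. 7 ≤ |A + A| ≤ 10.
Lower bound 2|A|-1 is attained iff A is an arithmetic progression.
Enumerate sums a + a' for a ≤ a' (symmetric, so this suffices):
a = -1: -1+-1=-2, -1+0=-1, -1+3=2, -1+8=7
a = 0: 0+0=0, 0+3=3, 0+8=8
a = 3: 3+3=6, 3+8=11
a = 8: 8+8=16
Distinct sums: {-2, -1, 0, 2, 3, 6, 7, 8, 11, 16}
|A + A| = 10

|A + A| = 10


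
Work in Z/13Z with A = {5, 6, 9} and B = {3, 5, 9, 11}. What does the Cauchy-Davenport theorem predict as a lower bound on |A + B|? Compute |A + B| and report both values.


Cauchy-Davenport: |A + B| ≥ min(p, |A| + |B| - 1) for A, B nonempty in Z/pZ.
|A| = 3, |B| = 4, p = 13.
CD lower bound = min(13, 3 + 4 - 1) = min(13, 6) = 6.
Compute A + B mod 13 directly:
a = 5: 5+3=8, 5+5=10, 5+9=1, 5+11=3
a = 6: 6+3=9, 6+5=11, 6+9=2, 6+11=4
a = 9: 9+3=12, 9+5=1, 9+9=5, 9+11=7
A + B = {1, 2, 3, 4, 5, 7, 8, 9, 10, 11, 12}, so |A + B| = 11.
Verify: 11 ≥ 6? Yes ✓.

CD lower bound = 6, actual |A + B| = 11.


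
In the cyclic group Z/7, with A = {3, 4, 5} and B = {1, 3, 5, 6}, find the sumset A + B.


Work in Z/7Z: reduce every sum a + b modulo 7.
Enumerate all 12 pairs:
a = 3: 3+1=4, 3+3=6, 3+5=1, 3+6=2
a = 4: 4+1=5, 4+3=0, 4+5=2, 4+6=3
a = 5: 5+1=6, 5+3=1, 5+5=3, 5+6=4
Distinct residues collected: {0, 1, 2, 3, 4, 5, 6}
|A + B| = 7 (out of 7 total residues).

A + B = {0, 1, 2, 3, 4, 5, 6}


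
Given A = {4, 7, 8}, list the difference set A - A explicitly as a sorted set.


A - A = {a - a' : a, a' ∈ A}.
Compute a - a' for each ordered pair (a, a'):
a = 4: 4-4=0, 4-7=-3, 4-8=-4
a = 7: 7-4=3, 7-7=0, 7-8=-1
a = 8: 8-4=4, 8-7=1, 8-8=0
Collecting distinct values (and noting 0 appears from a-a):
A - A = {-4, -3, -1, 0, 1, 3, 4}
|A - A| = 7

A - A = {-4, -3, -1, 0, 1, 3, 4}


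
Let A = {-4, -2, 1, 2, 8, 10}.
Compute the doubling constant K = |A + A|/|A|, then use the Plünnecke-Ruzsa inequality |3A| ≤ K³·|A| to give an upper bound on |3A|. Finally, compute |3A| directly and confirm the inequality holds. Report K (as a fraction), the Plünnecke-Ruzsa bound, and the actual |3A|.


|A| = 6.
Step 1: Compute A + A by enumerating all 36 pairs.
A + A = {-8, -6, -4, -3, -2, -1, 0, 2, 3, 4, 6, 8, 9, 10, 11, 12, 16, 18, 20}, so |A + A| = 19.
Step 2: Doubling constant K = |A + A|/|A| = 19/6 = 19/6 ≈ 3.1667.
Step 3: Plünnecke-Ruzsa gives |3A| ≤ K³·|A| = (3.1667)³ · 6 ≈ 190.5278.
Step 4: Compute 3A = A + A + A directly by enumerating all triples (a,b,c) ∈ A³; |3A| = 36.
Step 5: Check 36 ≤ 190.5278? Yes ✓.

K = 19/6, Plünnecke-Ruzsa bound K³|A| ≈ 190.5278, |3A| = 36, inequality holds.


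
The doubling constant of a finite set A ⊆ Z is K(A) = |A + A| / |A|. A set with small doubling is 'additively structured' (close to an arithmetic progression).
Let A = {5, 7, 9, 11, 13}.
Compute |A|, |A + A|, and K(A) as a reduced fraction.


|A| = 5.
Compute A + A by enumerating all 25 pairs.
A + A = {10, 12, 14, 16, 18, 20, 22, 24, 26}, so |A + A| = 9.
K = |A + A| / |A| = 9/5 (already in lowest terms) ≈ 1.8000.
Reference: AP of size 5 gives K = 9/5 ≈ 1.8000; a fully generic set of size 5 gives K ≈ 3.0000.

|A| = 5, |A + A| = 9, K = 9/5.


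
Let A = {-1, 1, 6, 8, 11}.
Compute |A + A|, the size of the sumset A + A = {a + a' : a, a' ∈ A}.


A + A = {a + a' : a, a' ∈ A}; |A| = 5.
General bounds: 2|A| - 1 ≤ |A + A| ≤ |A|(|A|+1)/2, i.e. 9 ≤ |A + A| ≤ 15.
Lower bound 2|A|-1 is attained iff A is an arithmetic progression.
Enumerate sums a + a' for a ≤ a' (symmetric, so this suffices):
a = -1: -1+-1=-2, -1+1=0, -1+6=5, -1+8=7, -1+11=10
a = 1: 1+1=2, 1+6=7, 1+8=9, 1+11=12
a = 6: 6+6=12, 6+8=14, 6+11=17
a = 8: 8+8=16, 8+11=19
a = 11: 11+11=22
Distinct sums: {-2, 0, 2, 5, 7, 9, 10, 12, 14, 16, 17, 19, 22}
|A + A| = 13

|A + A| = 13


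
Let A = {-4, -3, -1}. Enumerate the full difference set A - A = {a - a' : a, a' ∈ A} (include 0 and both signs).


A - A = {a - a' : a, a' ∈ A}.
Compute a - a' for each ordered pair (a, a'):
a = -4: -4--4=0, -4--3=-1, -4--1=-3
a = -3: -3--4=1, -3--3=0, -3--1=-2
a = -1: -1--4=3, -1--3=2, -1--1=0
Collecting distinct values (and noting 0 appears from a-a):
A - A = {-3, -2, -1, 0, 1, 2, 3}
|A - A| = 7

A - A = {-3, -2, -1, 0, 1, 2, 3}


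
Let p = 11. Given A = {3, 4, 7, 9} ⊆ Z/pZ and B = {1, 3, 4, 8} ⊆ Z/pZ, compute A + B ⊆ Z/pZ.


Work in Z/11Z: reduce every sum a + b modulo 11.
Enumerate all 16 pairs:
a = 3: 3+1=4, 3+3=6, 3+4=7, 3+8=0
a = 4: 4+1=5, 4+3=7, 4+4=8, 4+8=1
a = 7: 7+1=8, 7+3=10, 7+4=0, 7+8=4
a = 9: 9+1=10, 9+3=1, 9+4=2, 9+8=6
Distinct residues collected: {0, 1, 2, 4, 5, 6, 7, 8, 10}
|A + B| = 9 (out of 11 total residues).

A + B = {0, 1, 2, 4, 5, 6, 7, 8, 10}


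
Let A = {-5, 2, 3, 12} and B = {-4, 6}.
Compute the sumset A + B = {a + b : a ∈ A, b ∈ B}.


A + B = {a + b : a ∈ A, b ∈ B}.
Enumerate all |A|·|B| = 4·2 = 8 pairs (a, b) and collect distinct sums.
a = -5: -5+-4=-9, -5+6=1
a = 2: 2+-4=-2, 2+6=8
a = 3: 3+-4=-1, 3+6=9
a = 12: 12+-4=8, 12+6=18
Collecting distinct sums: A + B = {-9, -2, -1, 1, 8, 9, 18}
|A + B| = 7

A + B = {-9, -2, -1, 1, 8, 9, 18}


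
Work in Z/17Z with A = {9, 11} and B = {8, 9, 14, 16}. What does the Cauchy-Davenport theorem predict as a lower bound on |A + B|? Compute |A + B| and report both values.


Cauchy-Davenport: |A + B| ≥ min(p, |A| + |B| - 1) for A, B nonempty in Z/pZ.
|A| = 2, |B| = 4, p = 17.
CD lower bound = min(17, 2 + 4 - 1) = min(17, 5) = 5.
Compute A + B mod 17 directly:
a = 9: 9+8=0, 9+9=1, 9+14=6, 9+16=8
a = 11: 11+8=2, 11+9=3, 11+14=8, 11+16=10
A + B = {0, 1, 2, 3, 6, 8, 10}, so |A + B| = 7.
Verify: 7 ≥ 5? Yes ✓.

CD lower bound = 5, actual |A + B| = 7.


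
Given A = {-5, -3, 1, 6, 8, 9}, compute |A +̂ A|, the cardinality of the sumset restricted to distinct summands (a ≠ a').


Restricted sumset: A +̂ A = {a + a' : a ∈ A, a' ∈ A, a ≠ a'}.
Equivalently, take A + A and drop any sum 2a that is achievable ONLY as a + a for a ∈ A (i.e. sums representable only with equal summands).
Enumerate pairs (a, a') with a < a' (symmetric, so each unordered pair gives one sum; this covers all a ≠ a'):
  -5 + -3 = -8
  -5 + 1 = -4
  -5 + 6 = 1
  -5 + 8 = 3
  -5 + 9 = 4
  -3 + 1 = -2
  -3 + 6 = 3
  -3 + 8 = 5
  -3 + 9 = 6
  1 + 6 = 7
  1 + 8 = 9
  1 + 9 = 10
  6 + 8 = 14
  6 + 9 = 15
  8 + 9 = 17
Collected distinct sums: {-8, -4, -2, 1, 3, 4, 5, 6, 7, 9, 10, 14, 15, 17}
|A +̂ A| = 14
(Reference bound: |A +̂ A| ≥ 2|A| - 3 for |A| ≥ 2, with |A| = 6 giving ≥ 9.)

|A +̂ A| = 14


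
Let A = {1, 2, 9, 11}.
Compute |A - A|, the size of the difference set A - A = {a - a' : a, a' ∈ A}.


A - A = {a - a' : a, a' ∈ A}; |A| = 4.
Bounds: 2|A|-1 ≤ |A - A| ≤ |A|² - |A| + 1, i.e. 7 ≤ |A - A| ≤ 13.
Note: 0 ∈ A - A always (from a - a). The set is symmetric: if d ∈ A - A then -d ∈ A - A.
Enumerate nonzero differences d = a - a' with a > a' (then include -d):
Positive differences: {1, 2, 7, 8, 9, 10}
Full difference set: {0} ∪ (positive diffs) ∪ (negative diffs).
|A - A| = 1 + 2·6 = 13 (matches direct enumeration: 13).

|A - A| = 13


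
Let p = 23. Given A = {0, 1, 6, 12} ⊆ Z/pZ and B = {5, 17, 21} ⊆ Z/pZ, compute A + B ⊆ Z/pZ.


Work in Z/23Z: reduce every sum a + b modulo 23.
Enumerate all 12 pairs:
a = 0: 0+5=5, 0+17=17, 0+21=21
a = 1: 1+5=6, 1+17=18, 1+21=22
a = 6: 6+5=11, 6+17=0, 6+21=4
a = 12: 12+5=17, 12+17=6, 12+21=10
Distinct residues collected: {0, 4, 5, 6, 10, 11, 17, 18, 21, 22}
|A + B| = 10 (out of 23 total residues).

A + B = {0, 4, 5, 6, 10, 11, 17, 18, 21, 22}


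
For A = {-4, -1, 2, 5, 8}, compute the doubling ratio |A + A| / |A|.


|A| = 5.
Compute A + A by enumerating all 25 pairs.
A + A = {-8, -5, -2, 1, 4, 7, 10, 13, 16}, so |A + A| = 9.
K = |A + A| / |A| = 9/5 (already in lowest terms) ≈ 1.8000.
Reference: AP of size 5 gives K = 9/5 ≈ 1.8000; a fully generic set of size 5 gives K ≈ 3.0000.

|A| = 5, |A + A| = 9, K = 9/5.


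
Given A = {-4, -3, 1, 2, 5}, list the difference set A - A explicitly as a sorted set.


A - A = {a - a' : a, a' ∈ A}.
Compute a - a' for each ordered pair (a, a'):
a = -4: -4--4=0, -4--3=-1, -4-1=-5, -4-2=-6, -4-5=-9
a = -3: -3--4=1, -3--3=0, -3-1=-4, -3-2=-5, -3-5=-8
a = 1: 1--4=5, 1--3=4, 1-1=0, 1-2=-1, 1-5=-4
a = 2: 2--4=6, 2--3=5, 2-1=1, 2-2=0, 2-5=-3
a = 5: 5--4=9, 5--3=8, 5-1=4, 5-2=3, 5-5=0
Collecting distinct values (and noting 0 appears from a-a):
A - A = {-9, -8, -6, -5, -4, -3, -1, 0, 1, 3, 4, 5, 6, 8, 9}
|A - A| = 15

A - A = {-9, -8, -6, -5, -4, -3, -1, 0, 1, 3, 4, 5, 6, 8, 9}


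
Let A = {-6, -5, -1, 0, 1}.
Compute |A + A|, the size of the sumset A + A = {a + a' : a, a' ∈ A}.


A + A = {a + a' : a, a' ∈ A}; |A| = 5.
General bounds: 2|A| - 1 ≤ |A + A| ≤ |A|(|A|+1)/2, i.e. 9 ≤ |A + A| ≤ 15.
Lower bound 2|A|-1 is attained iff A is an arithmetic progression.
Enumerate sums a + a' for a ≤ a' (symmetric, so this suffices):
a = -6: -6+-6=-12, -6+-5=-11, -6+-1=-7, -6+0=-6, -6+1=-5
a = -5: -5+-5=-10, -5+-1=-6, -5+0=-5, -5+1=-4
a = -1: -1+-1=-2, -1+0=-1, -1+1=0
a = 0: 0+0=0, 0+1=1
a = 1: 1+1=2
Distinct sums: {-12, -11, -10, -7, -6, -5, -4, -2, -1, 0, 1, 2}
|A + A| = 12

|A + A| = 12


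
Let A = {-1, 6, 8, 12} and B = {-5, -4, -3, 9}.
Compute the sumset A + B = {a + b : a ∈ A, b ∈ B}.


A + B = {a + b : a ∈ A, b ∈ B}.
Enumerate all |A|·|B| = 4·4 = 16 pairs (a, b) and collect distinct sums.
a = -1: -1+-5=-6, -1+-4=-5, -1+-3=-4, -1+9=8
a = 6: 6+-5=1, 6+-4=2, 6+-3=3, 6+9=15
a = 8: 8+-5=3, 8+-4=4, 8+-3=5, 8+9=17
a = 12: 12+-5=7, 12+-4=8, 12+-3=9, 12+9=21
Collecting distinct sums: A + B = {-6, -5, -4, 1, 2, 3, 4, 5, 7, 8, 9, 15, 17, 21}
|A + B| = 14

A + B = {-6, -5, -4, 1, 2, 3, 4, 5, 7, 8, 9, 15, 17, 21}


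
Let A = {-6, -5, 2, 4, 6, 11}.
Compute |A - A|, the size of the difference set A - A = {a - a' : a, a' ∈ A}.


A - A = {a - a' : a, a' ∈ A}; |A| = 6.
Bounds: 2|A|-1 ≤ |A - A| ≤ |A|² - |A| + 1, i.e. 11 ≤ |A - A| ≤ 31.
Note: 0 ∈ A - A always (from a - a). The set is symmetric: if d ∈ A - A then -d ∈ A - A.
Enumerate nonzero differences d = a - a' with a > a' (then include -d):
Positive differences: {1, 2, 4, 5, 7, 8, 9, 10, 11, 12, 16, 17}
Full difference set: {0} ∪ (positive diffs) ∪ (negative diffs).
|A - A| = 1 + 2·12 = 25 (matches direct enumeration: 25).

|A - A| = 25


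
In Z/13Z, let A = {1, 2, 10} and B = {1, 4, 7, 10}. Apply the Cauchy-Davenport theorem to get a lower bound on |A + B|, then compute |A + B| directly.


Cauchy-Davenport: |A + B| ≥ min(p, |A| + |B| - 1) for A, B nonempty in Z/pZ.
|A| = 3, |B| = 4, p = 13.
CD lower bound = min(13, 3 + 4 - 1) = min(13, 6) = 6.
Compute A + B mod 13 directly:
a = 1: 1+1=2, 1+4=5, 1+7=8, 1+10=11
a = 2: 2+1=3, 2+4=6, 2+7=9, 2+10=12
a = 10: 10+1=11, 10+4=1, 10+7=4, 10+10=7
A + B = {1, 2, 3, 4, 5, 6, 7, 8, 9, 11, 12}, so |A + B| = 11.
Verify: 11 ≥ 6? Yes ✓.

CD lower bound = 6, actual |A + B| = 11.


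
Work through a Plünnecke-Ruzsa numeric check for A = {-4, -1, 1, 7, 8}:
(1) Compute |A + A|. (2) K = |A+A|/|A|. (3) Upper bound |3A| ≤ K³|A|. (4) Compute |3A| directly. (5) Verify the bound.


|A| = 5.
Step 1: Compute A + A by enumerating all 25 pairs.
A + A = {-8, -5, -3, -2, 0, 2, 3, 4, 6, 7, 8, 9, 14, 15, 16}, so |A + A| = 15.
Step 2: Doubling constant K = |A + A|/|A| = 15/5 = 15/5 ≈ 3.0000.
Step 3: Plünnecke-Ruzsa gives |3A| ≤ K³·|A| = (3.0000)³ · 5 ≈ 135.0000.
Step 4: Compute 3A = A + A + A directly by enumerating all triples (a,b,c) ∈ A³; |3A| = 30.
Step 5: Check 30 ≤ 135.0000? Yes ✓.

K = 15/5, Plünnecke-Ruzsa bound K³|A| ≈ 135.0000, |3A| = 30, inequality holds.


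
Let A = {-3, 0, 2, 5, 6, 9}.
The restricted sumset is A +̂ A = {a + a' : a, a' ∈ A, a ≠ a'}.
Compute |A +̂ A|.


Restricted sumset: A +̂ A = {a + a' : a ∈ A, a' ∈ A, a ≠ a'}.
Equivalently, take A + A and drop any sum 2a that is achievable ONLY as a + a for a ∈ A (i.e. sums representable only with equal summands).
Enumerate pairs (a, a') with a < a' (symmetric, so each unordered pair gives one sum; this covers all a ≠ a'):
  -3 + 0 = -3
  -3 + 2 = -1
  -3 + 5 = 2
  -3 + 6 = 3
  -3 + 9 = 6
  0 + 2 = 2
  0 + 5 = 5
  0 + 6 = 6
  0 + 9 = 9
  2 + 5 = 7
  2 + 6 = 8
  2 + 9 = 11
  5 + 6 = 11
  5 + 9 = 14
  6 + 9 = 15
Collected distinct sums: {-3, -1, 2, 3, 5, 6, 7, 8, 9, 11, 14, 15}
|A +̂ A| = 12
(Reference bound: |A +̂ A| ≥ 2|A| - 3 for |A| ≥ 2, with |A| = 6 giving ≥ 9.)

|A +̂ A| = 12


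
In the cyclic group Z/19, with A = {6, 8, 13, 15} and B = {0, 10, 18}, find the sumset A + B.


Work in Z/19Z: reduce every sum a + b modulo 19.
Enumerate all 12 pairs:
a = 6: 6+0=6, 6+10=16, 6+18=5
a = 8: 8+0=8, 8+10=18, 8+18=7
a = 13: 13+0=13, 13+10=4, 13+18=12
a = 15: 15+0=15, 15+10=6, 15+18=14
Distinct residues collected: {4, 5, 6, 7, 8, 12, 13, 14, 15, 16, 18}
|A + B| = 11 (out of 19 total residues).

A + B = {4, 5, 6, 7, 8, 12, 13, 14, 15, 16, 18}
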